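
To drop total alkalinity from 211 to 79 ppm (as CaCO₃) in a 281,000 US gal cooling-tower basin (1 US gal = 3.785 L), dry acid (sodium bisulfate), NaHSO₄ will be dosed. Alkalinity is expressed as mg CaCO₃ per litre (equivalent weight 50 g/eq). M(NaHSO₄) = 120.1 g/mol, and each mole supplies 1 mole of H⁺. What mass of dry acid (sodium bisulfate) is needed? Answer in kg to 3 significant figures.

337 kg

Volume: 281,000 US gal × 3.785 L/gal = 1,063,585 L.
Alkalinity to neutralize: (211 − 79) = 132 mg/L as CaCO₃ × 1,063,585 L = 140,400 g as CaCO₃.
Equivalents of H⁺ required: 140,400 ÷ 50 g/eq = 2808 eq = 2808 mol NaHSO₄.
Mass of NaHSO₄: 2808 × 120.1 = 337,200 g.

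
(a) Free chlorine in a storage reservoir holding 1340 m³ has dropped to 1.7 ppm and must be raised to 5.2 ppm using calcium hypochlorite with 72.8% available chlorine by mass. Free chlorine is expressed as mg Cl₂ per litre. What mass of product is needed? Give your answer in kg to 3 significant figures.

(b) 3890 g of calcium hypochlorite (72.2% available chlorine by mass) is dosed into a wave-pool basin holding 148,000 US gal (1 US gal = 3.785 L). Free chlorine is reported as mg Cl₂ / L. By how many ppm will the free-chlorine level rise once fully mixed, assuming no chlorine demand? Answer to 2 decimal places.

(a) Volume: 1340 m³ = 1,340,000 L.
(a) Chlorine deficit: 5.2 − 1.7 = 3.5 ppm = 3.5 mg/L as Cl₂.
(a) Cl₂ equivalent needed: 3.5 mg/L × 1,340,000 L = 4,690,000 mg = 4690 g.
(a) Product at 72.8% available chlorine: 4690 / 0.728 = 6442 g.

(b) Volume: 148,000 US gal × 3.785 L/gal = 560,180 L.
(b) Available chlorine delivered: 3890 g × 0.722 = 2809 g as Cl₂.
(b) Concentration rise: 2809 g / 560,180 L = 5.014 mg/L = 5.01 ppm.

(a) 6.44 kg; (b) 5.01 ppm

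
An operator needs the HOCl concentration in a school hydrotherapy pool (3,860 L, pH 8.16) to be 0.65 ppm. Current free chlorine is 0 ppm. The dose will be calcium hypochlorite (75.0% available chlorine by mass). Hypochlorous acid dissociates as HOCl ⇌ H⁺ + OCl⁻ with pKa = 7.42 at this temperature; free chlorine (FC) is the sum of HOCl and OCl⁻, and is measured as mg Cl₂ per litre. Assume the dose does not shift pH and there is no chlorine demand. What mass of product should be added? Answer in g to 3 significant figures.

[OCl⁻]/[HOCl] = 10^(pH − pKa) = 10^(8.16 − 7.42) = 5.495; fraction as HOCl = 1/(1 + 5.495) = 0.154.
Free chlorine required for 0.65 ppm HOCl: 0.65 / 0.154 = 4.222 ppm.
FC to add: 4.222 − 0 = 4.222 mg/L as Cl₂.
Cl₂ equivalent: 4.222 mg/L × 3,860 L = 16.3 g.
Product at 75.0% available Cl: 16.3 / 0.75 = 21.73 g.

21.7 g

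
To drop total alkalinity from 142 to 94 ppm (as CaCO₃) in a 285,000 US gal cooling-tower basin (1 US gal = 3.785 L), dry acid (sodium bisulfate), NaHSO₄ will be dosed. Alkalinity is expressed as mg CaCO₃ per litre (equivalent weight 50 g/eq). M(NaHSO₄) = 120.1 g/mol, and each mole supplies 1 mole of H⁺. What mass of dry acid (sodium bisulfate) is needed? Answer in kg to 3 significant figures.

124 kg

Volume: 285,000 US gal × 3.785 L/gal = 1,078,725 L.
Alkalinity to neutralize: (142 − 94) = 48 mg/L as CaCO₃ × 1,078,725 L = 51,780 g as CaCO₃.
Equivalents of H⁺ required: 51,780 ÷ 50 g/eq = 1036 eq = 1036 mol NaHSO₄.
Mass of NaHSO₄: 1036 × 120.1 = 124,400 g.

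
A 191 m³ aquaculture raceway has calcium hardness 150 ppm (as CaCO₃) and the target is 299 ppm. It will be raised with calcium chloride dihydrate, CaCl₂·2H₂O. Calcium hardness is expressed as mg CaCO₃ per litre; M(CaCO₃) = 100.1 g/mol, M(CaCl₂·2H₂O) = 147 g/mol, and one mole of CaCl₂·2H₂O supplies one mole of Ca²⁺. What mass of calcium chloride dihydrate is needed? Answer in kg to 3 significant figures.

41.8 kg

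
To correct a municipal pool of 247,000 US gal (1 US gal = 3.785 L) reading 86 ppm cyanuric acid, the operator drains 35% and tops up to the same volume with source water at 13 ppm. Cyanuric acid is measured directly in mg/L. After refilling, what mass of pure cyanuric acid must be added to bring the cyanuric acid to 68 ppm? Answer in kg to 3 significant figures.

Volume: 247,000 US gal × 3.785 L/gal = 934,895 L.
After draining 35% and refilling: 86 × 0.65 + 13 × 0.35 = 60.45 ppm.
Deficit to target: 68 − 60.45 = 7.55 mg/L.
Mass: 7.55 mg/L × 934,895 L = 7058 g cyanuric acid.

7.06 kg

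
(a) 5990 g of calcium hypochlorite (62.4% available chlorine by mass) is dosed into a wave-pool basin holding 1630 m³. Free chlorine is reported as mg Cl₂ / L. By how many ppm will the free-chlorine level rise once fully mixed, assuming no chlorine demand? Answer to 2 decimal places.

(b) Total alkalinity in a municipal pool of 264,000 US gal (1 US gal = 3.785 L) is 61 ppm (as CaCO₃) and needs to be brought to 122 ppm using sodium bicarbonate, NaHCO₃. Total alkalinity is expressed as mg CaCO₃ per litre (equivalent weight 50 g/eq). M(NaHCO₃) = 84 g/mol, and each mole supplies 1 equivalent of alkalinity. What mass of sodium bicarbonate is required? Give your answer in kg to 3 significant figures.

(a) Volume: 1630 m³ = 1,630,000 L.
(a) Available chlorine delivered: 5990 g × 0.624 = 3738 g as Cl₂.
(a) Concentration rise: 3738 g / 1,630,000 L = 2.293 mg/L = 2.29 ppm.

(b) Volume: 264,000 US gal × 3.785 L/gal = 999,240 L.
(b) Alkalinity to add: (122 − 61) = 61 mg/L as CaCO₃ × 999,240 L = 60,950 g as CaCO₃.
(b) Equivalents: 60,950 g ÷ 50 g/eq = 1219 eq.
(b) NaHCO₃ supplies 1 eq per mole → 1219 mol.
(b) Mass: 1219 mol × 84 g/mol = 102,400 g.

(a) 2.29 ppm; (b) 102 kg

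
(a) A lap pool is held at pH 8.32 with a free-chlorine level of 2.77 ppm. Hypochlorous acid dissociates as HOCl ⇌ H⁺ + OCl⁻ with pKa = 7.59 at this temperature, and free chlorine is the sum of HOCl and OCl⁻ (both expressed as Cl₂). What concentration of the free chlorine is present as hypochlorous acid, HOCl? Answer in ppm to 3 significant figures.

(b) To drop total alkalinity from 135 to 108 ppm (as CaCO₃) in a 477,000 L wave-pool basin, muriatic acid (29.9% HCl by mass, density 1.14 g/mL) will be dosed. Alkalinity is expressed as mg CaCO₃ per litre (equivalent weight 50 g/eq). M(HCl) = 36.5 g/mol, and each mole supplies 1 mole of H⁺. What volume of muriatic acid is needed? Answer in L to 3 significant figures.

(a) [OCl⁻]/[HOCl] = 10^(pH − pKa) = 10^(8.32 − 7.59) = 10^0.73 = 5.37.
(a) Fraction as HOCl = 1 / (1 + 5.37) = 0.157.
(a) HOCl = 0.157 × 2.77 ppm = 0.4348 ppm.

(b) Alkalinity to neutralize: (135 − 108) = 27 mg/L as CaCO₃ × 477,000 L = 12,880 g as CaCO₃.
(b) Equivalents of H⁺ required: 12,880 ÷ 50 g/eq = 257.6 eq = 257.6 mol HCl.
(b) Mass of HCl: 257.6 × 36.5 = 9402 g.
(b) Mass of 29.9% solution: 9402 / 0.299 = 31,440 g.
(b) Volume: 31,440 g ÷ 1.14 g/mL = 27,580 mL.

(a) 0.435 ppm; (b) 27.6 L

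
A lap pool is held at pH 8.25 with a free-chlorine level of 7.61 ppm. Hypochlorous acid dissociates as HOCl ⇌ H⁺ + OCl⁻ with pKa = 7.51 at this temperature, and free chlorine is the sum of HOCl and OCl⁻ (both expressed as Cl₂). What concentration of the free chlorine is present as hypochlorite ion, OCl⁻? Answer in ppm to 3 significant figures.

[OCl⁻]/[HOCl] = 10^(pH − pKa) = 10^(8.25 − 7.51) = 10^0.74 = 5.495.
Fraction as HOCl = 1 / (1 + 5.495) = 0.154.
OCl⁻ = (1 − 0.154) × 7.61 ppm = 6.438 ppm.

6.44 ppm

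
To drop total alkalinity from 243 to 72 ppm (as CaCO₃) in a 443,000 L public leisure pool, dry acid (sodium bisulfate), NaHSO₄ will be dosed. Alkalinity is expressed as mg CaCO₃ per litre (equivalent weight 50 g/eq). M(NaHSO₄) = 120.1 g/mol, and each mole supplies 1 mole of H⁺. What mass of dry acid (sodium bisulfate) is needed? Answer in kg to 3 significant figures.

Alkalinity to neutralize: (243 − 72) = 171 mg/L as CaCO₃ × 443,000 L = 75,750 g as CaCO₃.
Equivalents of H⁺ required: 75,750 ÷ 50 g/eq = 1515 eq = 1515 mol NaHSO₄.
Mass of NaHSO₄: 1515 × 120.1 = 182,000 g.

182 kg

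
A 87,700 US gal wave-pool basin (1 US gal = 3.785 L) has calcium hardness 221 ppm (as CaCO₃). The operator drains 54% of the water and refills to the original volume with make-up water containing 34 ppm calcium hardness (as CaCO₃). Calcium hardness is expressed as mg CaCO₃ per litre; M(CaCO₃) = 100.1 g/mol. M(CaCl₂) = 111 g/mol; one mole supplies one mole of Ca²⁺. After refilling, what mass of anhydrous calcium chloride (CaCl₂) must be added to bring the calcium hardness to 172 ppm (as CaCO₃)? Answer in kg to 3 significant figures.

19.1 kg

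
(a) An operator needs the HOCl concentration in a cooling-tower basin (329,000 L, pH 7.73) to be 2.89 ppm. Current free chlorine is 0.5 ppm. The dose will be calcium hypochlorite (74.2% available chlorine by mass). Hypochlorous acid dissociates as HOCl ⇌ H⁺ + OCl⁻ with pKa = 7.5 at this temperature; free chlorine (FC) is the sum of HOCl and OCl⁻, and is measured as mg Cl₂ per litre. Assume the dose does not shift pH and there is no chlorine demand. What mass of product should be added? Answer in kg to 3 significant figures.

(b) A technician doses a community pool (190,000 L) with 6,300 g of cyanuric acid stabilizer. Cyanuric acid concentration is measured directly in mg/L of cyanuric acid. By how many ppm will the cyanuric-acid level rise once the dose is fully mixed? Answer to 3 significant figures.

(a) 3.24 kg; (b) 33.2 ppm

(a) [OCl⁻]/[HOCl] = 10^(pH − pKa) = 10^(7.73 − 7.5) = 1.698; fraction as HOCl = 1/(1 + 1.698) = 0.3706.
(a) Free chlorine required for 2.89 ppm HOCl: 2.89 / 0.3706 = 7.798 ppm.
(a) FC to add: 7.798 − 0.5 = 7.298 mg/L as Cl₂.
(a) Cl₂ equivalent: 7.298 mg/L × 329,000 L = 2401 g.
(a) Product at 74.2% available Cl: 2401 / 0.742 = 3236 g.

(b) Rise: 6,300 g / 190,000 L × 1000 = 33.16 mg/L.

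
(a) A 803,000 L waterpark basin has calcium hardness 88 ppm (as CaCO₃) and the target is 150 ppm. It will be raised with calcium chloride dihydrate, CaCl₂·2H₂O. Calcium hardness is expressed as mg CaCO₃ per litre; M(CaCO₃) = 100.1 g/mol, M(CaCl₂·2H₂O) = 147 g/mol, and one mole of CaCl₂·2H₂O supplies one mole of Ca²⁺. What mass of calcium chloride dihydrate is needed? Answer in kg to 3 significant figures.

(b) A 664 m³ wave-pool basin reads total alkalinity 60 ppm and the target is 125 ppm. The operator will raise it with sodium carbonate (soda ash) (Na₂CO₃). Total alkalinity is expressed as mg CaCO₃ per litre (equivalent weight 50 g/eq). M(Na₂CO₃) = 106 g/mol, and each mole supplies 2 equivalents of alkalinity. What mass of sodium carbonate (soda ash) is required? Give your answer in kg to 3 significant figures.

(a) Hardness to add: (150 − 88) = 62 mg/L as CaCO₃ × 803,000 L = 49,790 g as CaCO₃.
(a) Moles of Ca²⁺ (1 mol Ca²⁺ ≡ 1 mol CaCO₃): 49,790 / 100.1 g/mol = 497.4 mol.
(a) Mass of CaCl₂·2H₂O: 497.4 × 147 = 73,110 g.

(b) Volume: 664 m³ = 664,000 L.
(b) Alkalinity to add: (125 − 60) = 65 mg/L as CaCO₃ × 664,000 L = 43,160 g as CaCO₃.
(b) Equivalents: 43,160 g ÷ 50 g/eq = 863.2 eq.
(b) Each mole of Na₂CO₃ supplies 2 eq, so 863.2 / 2 = 431.6 mol.
(b) Mass: 431.6 mol × 106 g/mol = 45,750 g.

(a) 73.1 kg; (b) 45.7 kg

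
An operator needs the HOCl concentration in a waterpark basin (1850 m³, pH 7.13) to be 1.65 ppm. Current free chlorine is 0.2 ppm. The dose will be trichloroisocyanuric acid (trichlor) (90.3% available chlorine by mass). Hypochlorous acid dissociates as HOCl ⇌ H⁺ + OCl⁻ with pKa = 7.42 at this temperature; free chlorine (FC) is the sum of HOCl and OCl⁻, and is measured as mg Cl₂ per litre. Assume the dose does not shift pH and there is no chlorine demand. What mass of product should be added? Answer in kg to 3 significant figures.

4.70 kg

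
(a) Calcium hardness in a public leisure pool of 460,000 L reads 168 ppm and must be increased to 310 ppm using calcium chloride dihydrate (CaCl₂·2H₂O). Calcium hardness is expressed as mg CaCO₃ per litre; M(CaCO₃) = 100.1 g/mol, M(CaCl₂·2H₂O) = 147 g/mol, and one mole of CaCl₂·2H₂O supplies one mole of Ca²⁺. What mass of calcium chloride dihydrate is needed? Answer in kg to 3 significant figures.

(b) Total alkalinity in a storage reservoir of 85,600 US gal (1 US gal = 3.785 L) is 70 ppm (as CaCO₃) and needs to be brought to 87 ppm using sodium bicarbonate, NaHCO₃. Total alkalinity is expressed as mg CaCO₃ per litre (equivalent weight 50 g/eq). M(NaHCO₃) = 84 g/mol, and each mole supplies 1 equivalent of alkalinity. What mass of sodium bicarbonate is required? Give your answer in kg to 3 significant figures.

(a) Hardness to add: (310 − 168) = 142 mg/L as CaCO₃ × 460,000 L = 65,320 g as CaCO₃.
(a) Moles of Ca²⁺ (1 mol Ca²⁺ ≡ 1 mol CaCO₃): 65,320 / 100.1 g/mol = 652.5 mol.
(a) Mass of CaCl₂·2H₂O: 652.5 × 147 = 95,920 g.

(b) Volume: 85,600 US gal × 3.785 L/gal = 323,996 L.
(b) Alkalinity to add: (87 − 70) = 17 mg/L as CaCO₃ × 323,996 L = 5508 g as CaCO₃.
(b) Equivalents: 5508 g ÷ 50 g/eq = 110.2 eq.
(b) NaHCO₃ supplies 1 eq per mole → 110.2 mol.
(b) Mass: 110.2 mol × 84 g/mol = 9253 g.

(a) 95.9 kg; (b) 9.25 kg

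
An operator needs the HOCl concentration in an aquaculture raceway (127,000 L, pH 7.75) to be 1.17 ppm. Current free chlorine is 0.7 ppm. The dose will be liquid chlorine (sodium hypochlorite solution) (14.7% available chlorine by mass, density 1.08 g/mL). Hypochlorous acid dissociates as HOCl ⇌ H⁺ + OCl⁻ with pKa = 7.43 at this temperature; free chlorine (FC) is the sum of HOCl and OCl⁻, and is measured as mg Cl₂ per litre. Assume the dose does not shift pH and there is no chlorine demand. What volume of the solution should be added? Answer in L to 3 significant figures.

[OCl⁻]/[HOCl] = 10^(pH − pKa) = 10^(7.75 − 7.43) = 2.089; fraction as HOCl = 1/(1 + 2.089) = 0.3237.
Free chlorine required for 1.17 ppm HOCl: 1.17 / 0.3237 = 3.614 ppm.
FC to add: 3.614 − 0.7 = 2.914 mg/L as Cl₂.
Cl₂ equivalent: 2.914 mg/L × 127,000 L = 370.1 g.
Product at 14.7% available Cl: 370.1 / 0.147 = 2518 g.
Volume: 2518 g ÷ 1.08 g/mL = 2331 mL.

2.33 L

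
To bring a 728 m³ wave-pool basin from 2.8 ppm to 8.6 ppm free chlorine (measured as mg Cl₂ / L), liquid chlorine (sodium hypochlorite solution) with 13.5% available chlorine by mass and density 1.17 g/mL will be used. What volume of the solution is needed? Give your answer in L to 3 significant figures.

26.7 L

Volume: 728 m³ = 728,000 L.
Chlorine deficit: 8.6 − 2.8 = 5.8 ppm = 5.8 mg/L as Cl₂.
Cl₂ equivalent needed: 5.8 mg/L × 728,000 L = 4,222,000 mg = 4222 g.
Product at 13.5% available chlorine: 4222 / 0.135 = 31,280 g.
Volume at density 1.17 g/mL: 31,280 g ÷ 1.17 g/mL = 26,730 mL.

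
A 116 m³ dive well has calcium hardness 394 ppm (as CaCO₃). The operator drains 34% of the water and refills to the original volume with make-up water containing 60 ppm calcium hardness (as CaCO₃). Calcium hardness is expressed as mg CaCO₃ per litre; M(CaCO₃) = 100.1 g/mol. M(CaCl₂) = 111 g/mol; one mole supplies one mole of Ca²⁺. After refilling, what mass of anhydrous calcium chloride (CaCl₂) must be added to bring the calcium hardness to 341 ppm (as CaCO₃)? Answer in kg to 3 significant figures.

7.79 kg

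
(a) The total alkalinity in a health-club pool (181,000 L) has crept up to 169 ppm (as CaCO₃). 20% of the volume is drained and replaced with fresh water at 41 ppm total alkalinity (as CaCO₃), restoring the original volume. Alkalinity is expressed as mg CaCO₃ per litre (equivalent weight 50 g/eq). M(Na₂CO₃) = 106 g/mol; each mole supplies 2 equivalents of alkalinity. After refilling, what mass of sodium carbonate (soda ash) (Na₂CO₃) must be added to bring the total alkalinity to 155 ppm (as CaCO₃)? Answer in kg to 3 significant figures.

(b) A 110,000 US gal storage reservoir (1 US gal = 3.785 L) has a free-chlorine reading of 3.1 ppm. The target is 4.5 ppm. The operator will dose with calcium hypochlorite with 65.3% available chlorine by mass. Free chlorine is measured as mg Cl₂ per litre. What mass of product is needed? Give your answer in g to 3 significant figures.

(a) 2.23 kg; (b) 893 g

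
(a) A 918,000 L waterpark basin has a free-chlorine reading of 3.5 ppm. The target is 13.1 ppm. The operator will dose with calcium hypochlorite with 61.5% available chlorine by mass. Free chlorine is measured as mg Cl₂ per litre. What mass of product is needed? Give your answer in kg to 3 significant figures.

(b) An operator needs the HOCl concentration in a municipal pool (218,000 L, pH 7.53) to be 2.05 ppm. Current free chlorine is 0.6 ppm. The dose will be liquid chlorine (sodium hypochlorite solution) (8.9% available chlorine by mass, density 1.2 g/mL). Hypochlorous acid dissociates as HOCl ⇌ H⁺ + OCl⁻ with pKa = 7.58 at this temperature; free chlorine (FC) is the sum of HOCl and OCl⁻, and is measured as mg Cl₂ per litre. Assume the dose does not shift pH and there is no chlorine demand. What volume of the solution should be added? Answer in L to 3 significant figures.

(a) 14.3 kg; (b) 6.69 L

(a) Chlorine deficit: 13.1 − 3.5 = 9.6 ppm = 9.6 mg/L as Cl₂.
(a) Cl₂ equivalent needed: 9.6 mg/L × 918,000 L = 8,813,000 mg = 8813 g.
(a) Product at 61.5% available chlorine: 8813 / 0.615 = 14,330 g.

(b) [OCl⁻]/[HOCl] = 10^(pH − pKa) = 10^(7.53 − 7.58) = 0.8913; fraction as HOCl = 1/(1 + 0.8913) = 0.5288.
(b) Free chlorine required for 2.05 ppm HOCl: 2.05 / 0.5288 = 3.877 ppm.
(b) FC to add: 3.877 − 0.6 = 3.277 mg/L as Cl₂.
(b) Cl₂ equivalent: 3.277 mg/L × 218,000 L = 714.4 g.
(b) Product at 8.9% available Cl: 714.4 / 0.089 = 8027 g.
(b) Volume: 8027 g ÷ 1.2 g/mL = 6689 mL.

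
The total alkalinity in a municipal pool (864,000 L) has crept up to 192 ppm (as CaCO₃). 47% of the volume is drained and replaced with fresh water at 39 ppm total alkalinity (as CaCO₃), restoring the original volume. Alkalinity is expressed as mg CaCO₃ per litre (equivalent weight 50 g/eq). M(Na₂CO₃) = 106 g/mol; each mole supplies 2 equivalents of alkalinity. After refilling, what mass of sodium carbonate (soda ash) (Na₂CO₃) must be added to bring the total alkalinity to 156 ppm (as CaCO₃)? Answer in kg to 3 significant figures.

After draining 47% and refilling: 192 × 0.53 + 39 × 0.47 = 120.09 ppm.
Deficit to target: 156 − 120.09 = 35.91 mg/L.
As CaCO₃: 35.91 mg/L × 864,000 L = 31,030 g; ÷ 50 g/eq ÷ 2 = 310.3 mol Na₂CO₃.
Mass: 310.3 × 106 = 32,890 g.

32.9 kg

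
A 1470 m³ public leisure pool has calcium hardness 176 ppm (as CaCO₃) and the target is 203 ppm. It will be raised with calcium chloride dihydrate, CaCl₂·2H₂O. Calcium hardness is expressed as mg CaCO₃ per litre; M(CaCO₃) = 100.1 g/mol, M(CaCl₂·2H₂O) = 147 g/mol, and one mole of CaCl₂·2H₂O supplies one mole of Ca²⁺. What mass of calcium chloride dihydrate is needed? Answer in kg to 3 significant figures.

58.3 kg

Volume: 1470 m³ = 1,470,000 L.
Hardness to add: (203 − 176) = 27 mg/L as CaCO₃ × 1,470,000 L = 39,690 g as CaCO₃.
Moles of Ca²⁺ (1 mol Ca²⁺ ≡ 1 mol CaCO₃): 39,690 / 100.1 g/mol = 396.5 mol.
Mass of CaCl₂·2H₂O: 396.5 × 147 = 58,290 g.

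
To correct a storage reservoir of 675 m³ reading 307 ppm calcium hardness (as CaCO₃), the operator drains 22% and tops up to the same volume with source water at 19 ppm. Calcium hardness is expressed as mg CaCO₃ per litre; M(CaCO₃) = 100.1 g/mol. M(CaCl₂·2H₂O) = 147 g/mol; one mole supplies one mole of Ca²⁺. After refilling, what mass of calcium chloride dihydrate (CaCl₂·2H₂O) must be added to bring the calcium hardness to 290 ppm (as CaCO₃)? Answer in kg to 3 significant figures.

46.0 kg

Volume: 675 m³ = 675,000 L.
After draining 22% and refilling: 307 × 0.78 + 19 × 0.22 = 243.64 ppm.
Deficit to target: 290 − 243.64 = 46.36 mg/L.
As CaCO₃: 46.36 mg/L × 675,000 L = 31,290 g; ÷ 100.1 = 312.6 mol Ca²⁺.
Mass: 312.6 × 147 = 45,950 g.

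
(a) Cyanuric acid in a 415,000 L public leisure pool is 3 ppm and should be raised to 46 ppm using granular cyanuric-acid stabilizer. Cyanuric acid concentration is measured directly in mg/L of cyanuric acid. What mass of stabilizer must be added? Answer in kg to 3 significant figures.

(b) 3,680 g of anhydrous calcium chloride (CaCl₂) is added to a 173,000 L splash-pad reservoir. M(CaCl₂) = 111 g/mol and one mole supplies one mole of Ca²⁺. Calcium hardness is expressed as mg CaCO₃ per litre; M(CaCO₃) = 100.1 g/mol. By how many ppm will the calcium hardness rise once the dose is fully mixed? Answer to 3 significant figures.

(a) 17.8 kg; (b) 19.2 ppm

(a) CYA to add: (46 − 3) = 43 mg/L × 415,000 L = 17,840 g cyanuric acid.

(b) Moles of Ca²⁺: 3,680 g ÷ 111 g/mol = 33.15 mol.
(b) As CaCO₃: 33.15 mol × 100.1 g/mol = 3319 g.
(b) Rise: 3319 g / 173,000 L × 1000 = 19.18 mg/L.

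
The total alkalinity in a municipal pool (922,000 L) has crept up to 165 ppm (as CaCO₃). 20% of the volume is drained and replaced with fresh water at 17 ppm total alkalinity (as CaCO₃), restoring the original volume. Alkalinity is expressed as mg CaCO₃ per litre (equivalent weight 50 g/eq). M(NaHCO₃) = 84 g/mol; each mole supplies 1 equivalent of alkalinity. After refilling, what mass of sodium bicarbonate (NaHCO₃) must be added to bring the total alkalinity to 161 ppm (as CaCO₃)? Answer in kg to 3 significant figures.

After draining 20% and refilling: 165 × 0.80 + 17 × 0.20 = 135.4 ppm.
Deficit to target: 161 − 135.4 = 25.6 mg/L.
As CaCO₃: 25.6 mg/L × 922,000 L = 23,600 g; ÷ 50 g/eq ÷ 1 = 472.1 mol NaHCO₃.
Mass: 472.1 × 84 = 39,650 g.

39.7 kg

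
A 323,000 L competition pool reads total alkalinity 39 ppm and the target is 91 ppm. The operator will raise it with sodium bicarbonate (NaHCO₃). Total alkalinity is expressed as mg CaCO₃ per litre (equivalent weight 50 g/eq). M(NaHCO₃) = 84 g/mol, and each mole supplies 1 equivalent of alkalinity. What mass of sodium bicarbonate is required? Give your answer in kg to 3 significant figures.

Alkalinity to add: (91 − 39) = 52 mg/L as CaCO₃ × 323,000 L = 16,800 g as CaCO₃.
Equivalents: 16,800 g ÷ 50 g/eq = 335.9 eq.
NaHCO₃ supplies 1 eq per mole → 335.9 mol.
Mass: 335.9 mol × 84 g/mol = 28,220 g.

28.2 kg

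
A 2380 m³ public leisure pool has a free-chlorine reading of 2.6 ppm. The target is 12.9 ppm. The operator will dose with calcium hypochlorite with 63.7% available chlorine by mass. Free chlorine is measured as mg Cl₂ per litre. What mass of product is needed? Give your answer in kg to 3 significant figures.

38.5 kg

Volume: 2380 m³ = 2,380,000 L.
Chlorine deficit: 12.9 − 2.6 = 10.3 ppm = 10.3 mg/L as Cl₂.
Cl₂ equivalent needed: 10.3 mg/L × 2,380,000 L = 24,510,000 mg = 24,510 g.
Product at 63.7% available chlorine: 24,510 / 0.637 = 38,480 g.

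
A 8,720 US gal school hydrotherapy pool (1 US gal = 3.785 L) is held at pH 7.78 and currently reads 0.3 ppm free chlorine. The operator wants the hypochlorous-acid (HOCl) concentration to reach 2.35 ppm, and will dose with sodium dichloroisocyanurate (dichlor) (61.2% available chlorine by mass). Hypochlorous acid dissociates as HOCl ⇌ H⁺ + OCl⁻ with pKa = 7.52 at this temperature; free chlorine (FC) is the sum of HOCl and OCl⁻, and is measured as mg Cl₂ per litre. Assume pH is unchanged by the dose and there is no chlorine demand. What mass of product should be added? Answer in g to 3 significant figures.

341 g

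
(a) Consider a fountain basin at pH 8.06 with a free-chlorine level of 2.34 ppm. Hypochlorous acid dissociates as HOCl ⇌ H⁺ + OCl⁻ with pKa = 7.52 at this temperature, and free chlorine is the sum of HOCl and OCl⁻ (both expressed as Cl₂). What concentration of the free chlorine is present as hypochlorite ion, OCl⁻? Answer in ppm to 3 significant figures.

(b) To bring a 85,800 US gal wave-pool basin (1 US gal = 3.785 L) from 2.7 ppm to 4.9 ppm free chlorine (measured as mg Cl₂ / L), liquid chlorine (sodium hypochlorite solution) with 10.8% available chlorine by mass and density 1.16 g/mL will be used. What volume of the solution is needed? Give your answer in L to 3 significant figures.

(a) 1.82 ppm; (b) 5.70 L

(a) [OCl⁻]/[HOCl] = 10^(pH − pKa) = 10^(8.06 − 7.52) = 10^0.54 = 3.467.
(a) Fraction as HOCl = 1 / (1 + 3.467) = 0.2238.
(a) OCl⁻ = (1 − 0.2238) × 2.34 ppm = 1.816 ppm.

(b) Volume: 85,800 US gal × 3.785 L/gal = 324,753 L.
(b) Chlorine deficit: 4.9 − 2.7 = 2.2 ppm = 2.2 mg/L as Cl₂.
(b) Cl₂ equivalent needed: 2.2 mg/L × 324,753 L = 714,500 mg = 714.5 g.
(b) Product at 10.8% available chlorine: 714.5 / 0.108 = 6615 g.
(b) Volume at density 1.16 g/mL: 6615 g ÷ 1.16 g/mL = 5703 mL.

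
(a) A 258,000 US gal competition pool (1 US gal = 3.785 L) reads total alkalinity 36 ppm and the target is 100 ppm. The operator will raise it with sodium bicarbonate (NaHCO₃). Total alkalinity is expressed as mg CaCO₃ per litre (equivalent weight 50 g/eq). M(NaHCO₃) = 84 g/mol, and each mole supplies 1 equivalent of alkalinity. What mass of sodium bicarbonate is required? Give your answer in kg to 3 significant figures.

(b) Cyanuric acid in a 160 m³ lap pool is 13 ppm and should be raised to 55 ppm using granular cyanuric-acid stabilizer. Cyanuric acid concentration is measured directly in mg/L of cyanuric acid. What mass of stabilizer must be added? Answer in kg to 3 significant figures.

(a) Volume: 258,000 US gal × 3.785 L/gal = 976,530 L.
(a) Alkalinity to add: (100 − 36) = 64 mg/L as CaCO₃ × 976,530 L = 62,500 g as CaCO₃.
(a) Equivalents: 62,500 g ÷ 50 g/eq = 1250 eq.
(a) NaHCO₃ supplies 1 eq per mole → 1250 mol.
(a) Mass: 1250 mol × 84 g/mol = 105,000 g.

(b) Volume: 160 m³ = 160,000 L.
(b) CYA to add: (55 − 13) = 42 mg/L × 160,000 L = 6720 g cyanuric acid.

(a) 105 kg; (b) 6.72 kg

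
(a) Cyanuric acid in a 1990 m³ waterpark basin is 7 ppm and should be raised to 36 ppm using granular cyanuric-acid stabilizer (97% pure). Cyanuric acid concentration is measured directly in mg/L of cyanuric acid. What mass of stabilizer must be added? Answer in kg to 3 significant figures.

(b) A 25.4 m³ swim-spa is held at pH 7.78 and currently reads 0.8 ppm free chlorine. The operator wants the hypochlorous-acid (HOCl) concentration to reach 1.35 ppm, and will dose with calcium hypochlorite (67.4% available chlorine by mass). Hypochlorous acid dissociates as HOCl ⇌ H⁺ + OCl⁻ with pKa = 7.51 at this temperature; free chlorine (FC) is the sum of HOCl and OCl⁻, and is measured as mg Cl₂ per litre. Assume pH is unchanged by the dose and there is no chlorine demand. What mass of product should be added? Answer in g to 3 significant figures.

(a) Volume: 1990 m³ = 1,990,000 L.
(a) CYA to add: (36 − 7) = 29 mg/L × 1,990,000 L = 57,710 g cyanuric acid.
(a) At 97% purity: 57,710 / 0.97 = 59,490 g product.

(b) Volume: 25.4 m³ = 25,400 L.
(b) [OCl⁻]/[HOCl] = 10^(pH − pKa) = 10^(7.78 − 7.51) = 1.862; fraction as HOCl = 1/(1 + 1.862) = 0.3494.
(b) Free chlorine required for 1.35 ppm HOCl: 1.35 / 0.3494 = 3.864 ppm.
(b) FC to add: 3.864 − 0.8 = 3.064 mg/L as Cl₂.
(b) Cl₂ equivalent: 3.064 mg/L × 25,400 L = 77.82 g.
(b) Product at 67.4% available Cl: 77.82 / 0.674 = 115.5 g.

(a) 59.5 kg; (b) 115 g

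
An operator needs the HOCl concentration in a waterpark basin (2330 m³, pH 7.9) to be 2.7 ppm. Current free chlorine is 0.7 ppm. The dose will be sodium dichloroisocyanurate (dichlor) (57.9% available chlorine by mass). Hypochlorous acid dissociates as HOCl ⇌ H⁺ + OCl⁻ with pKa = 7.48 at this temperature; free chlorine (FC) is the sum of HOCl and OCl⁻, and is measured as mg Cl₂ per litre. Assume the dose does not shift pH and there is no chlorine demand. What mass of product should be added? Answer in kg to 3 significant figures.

36.6 kg

Volume: 2330 m³ = 2,330,000 L.
[OCl⁻]/[HOCl] = 10^(pH − pKa) = 10^(7.9 − 7.48) = 2.63; fraction as HOCl = 1/(1 + 2.63) = 0.2755.
Free chlorine required for 2.7 ppm HOCl: 2.7 / 0.2755 = 9.802 ppm.
FC to add: 9.802 − 0.7 = 9.102 mg/L as Cl₂.
Cl₂ equivalent: 9.102 mg/L × 2,330,000 L = 21,210 g.
Product at 57.9% available Cl: 21,210 / 0.579 = 36,630 g.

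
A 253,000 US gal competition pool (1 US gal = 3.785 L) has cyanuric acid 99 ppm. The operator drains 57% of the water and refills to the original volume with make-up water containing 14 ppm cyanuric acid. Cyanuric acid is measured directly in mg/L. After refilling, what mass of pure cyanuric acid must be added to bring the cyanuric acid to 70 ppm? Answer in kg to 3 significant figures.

Volume: 253,000 US gal × 3.785 L/gal = 957,605 L.
After draining 57% and refilling: 99 × 0.43 + 14 × 0.57 = 50.55 ppm.
Deficit to target: 70 − 50.55 = 19.45 mg/L.
Mass: 19.45 mg/L × 957,605 L = 18,630 g cyanuric acid.

18.6 kg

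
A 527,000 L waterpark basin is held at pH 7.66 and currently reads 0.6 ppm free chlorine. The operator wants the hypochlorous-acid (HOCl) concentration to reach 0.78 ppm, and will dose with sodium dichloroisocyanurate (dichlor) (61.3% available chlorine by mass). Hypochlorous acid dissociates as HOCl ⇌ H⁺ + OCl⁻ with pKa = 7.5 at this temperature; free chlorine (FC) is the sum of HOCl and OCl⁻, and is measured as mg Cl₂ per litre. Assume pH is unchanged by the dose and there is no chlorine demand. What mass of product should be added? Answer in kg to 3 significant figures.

1.12 kg

[OCl⁻]/[HOCl] = 10^(pH − pKa) = 10^(7.66 − 7.5) = 1.445; fraction as HOCl = 1/(1 + 1.445) = 0.4089.
Free chlorine required for 0.78 ppm HOCl: 0.78 / 0.4089 = 1.907 ppm.
FC to add: 1.907 − 0.6 = 1.307 mg/L as Cl₂.
Cl₂ equivalent: 1.307 mg/L × 527,000 L = 689 g.
Product at 61.3% available Cl: 689 / 0.613 = 1124 g.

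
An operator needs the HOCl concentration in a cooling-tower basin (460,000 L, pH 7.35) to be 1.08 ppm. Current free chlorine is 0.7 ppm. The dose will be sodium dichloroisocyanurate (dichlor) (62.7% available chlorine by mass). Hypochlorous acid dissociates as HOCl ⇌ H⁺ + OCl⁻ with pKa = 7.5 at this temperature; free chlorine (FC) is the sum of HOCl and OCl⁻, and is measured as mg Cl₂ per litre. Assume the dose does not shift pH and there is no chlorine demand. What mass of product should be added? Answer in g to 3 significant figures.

840 g

[OCl⁻]/[HOCl] = 10^(pH − pKa) = 10^(7.35 − 7.5) = 0.7079; fraction as HOCl = 1/(1 + 0.7079) = 0.5855.
Free chlorine required for 1.08 ppm HOCl: 1.08 / 0.5855 = 1.845 ppm.
FC to add: 1.845 − 0.7 = 1.145 mg/L as Cl₂.
Cl₂ equivalent: 1.145 mg/L × 460,000 L = 526.5 g.
Product at 62.7% available Cl: 526.5 / 0.627 = 839.7 g.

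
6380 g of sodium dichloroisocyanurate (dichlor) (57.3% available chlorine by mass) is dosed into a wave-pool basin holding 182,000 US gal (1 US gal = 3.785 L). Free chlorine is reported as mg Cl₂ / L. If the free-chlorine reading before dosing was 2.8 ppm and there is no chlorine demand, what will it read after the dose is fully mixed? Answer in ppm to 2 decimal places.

Volume: 182,000 US gal × 3.785 L/gal = 688,870 L.
Available chlorine delivered: 6380 g × 0.573 = 3656 g as Cl₂.
Concentration rise: 3656 g / 688,870 L = 5.307 mg/L = 5.31 ppm.
Final FC: 2.8 + 5.31 = 8.11 ppm.

8.11 ppm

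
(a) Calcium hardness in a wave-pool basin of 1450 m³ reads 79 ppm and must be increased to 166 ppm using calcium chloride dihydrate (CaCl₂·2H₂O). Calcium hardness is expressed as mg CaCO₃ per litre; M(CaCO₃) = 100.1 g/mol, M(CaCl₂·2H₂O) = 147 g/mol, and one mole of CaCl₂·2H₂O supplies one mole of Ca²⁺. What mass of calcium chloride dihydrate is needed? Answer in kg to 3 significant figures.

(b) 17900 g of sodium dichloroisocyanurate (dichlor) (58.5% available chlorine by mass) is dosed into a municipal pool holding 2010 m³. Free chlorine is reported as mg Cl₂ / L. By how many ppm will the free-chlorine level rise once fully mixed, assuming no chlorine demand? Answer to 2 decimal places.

(a) 185 kg; (b) 5.21 ppm

(a) Volume: 1450 m³ = 1,450,000 L.
(a) Hardness to add: (166 − 79) = 87 mg/L as CaCO₃ × 1,450,000 L = 126,200 g as CaCO₃.
(a) Moles of Ca²⁺ (1 mol Ca²⁺ ≡ 1 mol CaCO₃): 126,200 / 100.1 g/mol = 1260 mol.
(a) Mass of CaCl₂·2H₂O: 1260 × 147 = 185,300 g.

(b) Volume: 2010 m³ = 2,010,000 L.
(b) Available chlorine delivered: 17,900 g × 0.585 = 10,470 g as Cl₂.
(b) Concentration rise: 10,470 g / 2,010,000 L = 5.21 mg/L = 5.21 ppm.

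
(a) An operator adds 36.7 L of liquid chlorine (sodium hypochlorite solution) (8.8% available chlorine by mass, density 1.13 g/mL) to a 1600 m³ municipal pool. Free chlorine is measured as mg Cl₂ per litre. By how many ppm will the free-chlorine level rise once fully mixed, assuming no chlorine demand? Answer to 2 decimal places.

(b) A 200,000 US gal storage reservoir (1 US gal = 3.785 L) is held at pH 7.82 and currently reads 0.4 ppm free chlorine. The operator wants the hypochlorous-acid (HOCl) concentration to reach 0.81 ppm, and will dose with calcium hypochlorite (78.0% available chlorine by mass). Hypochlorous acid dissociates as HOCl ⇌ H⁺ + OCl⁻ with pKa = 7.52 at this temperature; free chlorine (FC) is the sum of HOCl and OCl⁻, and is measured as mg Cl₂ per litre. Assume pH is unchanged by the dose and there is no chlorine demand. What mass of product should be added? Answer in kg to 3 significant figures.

(a) 2.28 ppm; (b) 1.97 kg

(a) Volume: 1600 m³ = 1,600,000 L.
(a) Mass of solution: 36.7 L × 1000 mL/L × 1.13 g/mL = 41,470 g.
(a) Available chlorine delivered: 41,470 g × 0.088 = 3649 g as Cl₂.
(a) Concentration rise: 3649 g / 1,600,000 L = 2.281 mg/L = 2.28 ppm.

(b) Volume: 200,000 US gal × 3.785 L/gal = 757,000 L.
(b) [OCl⁻]/[HOCl] = 10^(pH − pKa) = 10^(7.82 − 7.52) = 1.995; fraction as HOCl = 1/(1 + 1.995) = 0.3339.
(b) Free chlorine required for 0.81 ppm HOCl: 0.81 / 0.3339 = 2.426 ppm.
(b) FC to add: 2.426 − 0.4 = 2.026 mg/L as Cl₂.
(b) Cl₂ equivalent: 2.026 mg/L × 757,000 L = 1534 g.
(b) Product at 78.0% available Cl: 1534 / 0.78 = 1966 g.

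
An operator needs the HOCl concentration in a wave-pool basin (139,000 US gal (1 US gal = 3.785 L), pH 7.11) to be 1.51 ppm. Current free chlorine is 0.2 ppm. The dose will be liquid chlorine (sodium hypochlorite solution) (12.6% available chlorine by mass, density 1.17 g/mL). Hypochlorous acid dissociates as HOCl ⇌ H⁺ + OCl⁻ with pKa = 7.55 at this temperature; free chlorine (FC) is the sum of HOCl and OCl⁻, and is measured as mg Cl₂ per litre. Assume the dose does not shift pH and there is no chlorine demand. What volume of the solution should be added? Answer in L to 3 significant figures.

6.63 L

Volume: 139,000 US gal × 3.785 L/gal = 526,115 L.
[OCl⁻]/[HOCl] = 10^(pH − pKa) = 10^(7.11 − 7.55) = 0.3631; fraction as HOCl = 1/(1 + 0.3631) = 0.7336.
Free chlorine required for 1.51 ppm HOCl: 1.51 / 0.7336 = 2.058 ppm.
FC to add: 2.058 − 0.2 = 1.858 mg/L as Cl₂.
Cl₂ equivalent: 1.858 mg/L × 526,115 L = 977.7 g.
Product at 12.6% available Cl: 977.7 / 0.126 = 7759 g.
Volume: 7759 g ÷ 1.17 g/mL = 6632 mL.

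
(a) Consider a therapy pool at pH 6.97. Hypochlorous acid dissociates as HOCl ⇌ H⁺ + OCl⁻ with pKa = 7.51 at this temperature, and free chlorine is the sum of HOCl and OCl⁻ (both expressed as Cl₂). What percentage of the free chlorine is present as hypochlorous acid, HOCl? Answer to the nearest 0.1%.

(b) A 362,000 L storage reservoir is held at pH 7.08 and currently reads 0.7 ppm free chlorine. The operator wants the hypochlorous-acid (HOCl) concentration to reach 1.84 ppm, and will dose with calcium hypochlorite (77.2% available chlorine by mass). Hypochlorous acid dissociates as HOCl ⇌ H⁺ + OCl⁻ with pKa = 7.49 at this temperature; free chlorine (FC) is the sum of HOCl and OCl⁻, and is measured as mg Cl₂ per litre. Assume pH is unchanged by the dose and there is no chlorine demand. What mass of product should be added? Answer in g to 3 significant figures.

(a) 77.6%; (b) 870 g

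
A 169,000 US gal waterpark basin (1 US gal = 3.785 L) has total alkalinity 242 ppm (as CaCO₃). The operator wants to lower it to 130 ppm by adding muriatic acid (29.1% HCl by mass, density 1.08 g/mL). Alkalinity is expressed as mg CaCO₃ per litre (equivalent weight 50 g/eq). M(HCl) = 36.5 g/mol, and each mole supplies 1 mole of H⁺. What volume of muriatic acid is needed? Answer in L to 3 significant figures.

166 L

Volume: 169,000 US gal × 3.785 L/gal = 639,665 L.
Alkalinity to neutralize: (242 − 130) = 112 mg/L as CaCO₃ × 639,665 L = 71,640 g as CaCO₃.
Equivalents of H⁺ required: 71,640 ÷ 50 g/eq = 1433 eq = 1433 mol HCl.
Mass of HCl: 1433 × 36.5 = 52,300 g.
Mass of 29.1% solution: 52,300 / 0.291 = 179,700 g.
Volume: 179,700 g ÷ 1.08 g/mL = 166,400 mL.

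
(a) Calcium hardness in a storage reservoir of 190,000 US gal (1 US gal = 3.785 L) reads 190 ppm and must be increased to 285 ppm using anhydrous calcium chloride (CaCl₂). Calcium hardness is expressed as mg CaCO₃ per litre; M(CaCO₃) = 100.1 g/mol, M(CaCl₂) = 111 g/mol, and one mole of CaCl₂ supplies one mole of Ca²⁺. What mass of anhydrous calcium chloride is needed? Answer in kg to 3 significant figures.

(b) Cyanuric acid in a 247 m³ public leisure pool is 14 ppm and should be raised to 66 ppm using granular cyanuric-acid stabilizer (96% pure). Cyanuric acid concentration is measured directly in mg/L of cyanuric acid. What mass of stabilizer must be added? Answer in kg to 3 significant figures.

(a) 75.8 kg; (b) 13.4 kg

(a) Volume: 190,000 US gal × 3.785 L/gal = 719,150 L.
(a) Hardness to add: (285 − 190) = 95 mg/L as CaCO₃ × 719,150 L = 68,320 g as CaCO₃.
(a) Moles of Ca²⁺ (1 mol Ca²⁺ ≡ 1 mol CaCO₃): 68,320 / 100.1 g/mol = 682.5 mol.
(a) Mass of CaCl₂: 682.5 × 111 = 75,760 g.

(b) Volume: 247 m³ = 247,000 L.
(b) CYA to add: (66 − 14) = 52 mg/L × 247,000 L = 12,840 g cyanuric acid.
(b) At 96% purity: 12,840 / 0.96 = 13,380 g product.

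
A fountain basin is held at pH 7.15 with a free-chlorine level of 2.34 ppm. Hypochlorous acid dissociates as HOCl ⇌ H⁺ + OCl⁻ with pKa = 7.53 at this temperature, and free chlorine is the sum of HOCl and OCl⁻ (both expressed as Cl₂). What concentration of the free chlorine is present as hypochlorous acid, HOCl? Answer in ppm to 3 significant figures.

[OCl⁻]/[HOCl] = 10^(pH − pKa) = 10^(7.15 − 7.53) = 10^-0.38 = 0.4169.
Fraction as HOCl = 1 / (1 + 0.4169) = 0.7058.
HOCl = 0.7058 × 2.34 ppm = 1.652 ppm.

1.65 ppm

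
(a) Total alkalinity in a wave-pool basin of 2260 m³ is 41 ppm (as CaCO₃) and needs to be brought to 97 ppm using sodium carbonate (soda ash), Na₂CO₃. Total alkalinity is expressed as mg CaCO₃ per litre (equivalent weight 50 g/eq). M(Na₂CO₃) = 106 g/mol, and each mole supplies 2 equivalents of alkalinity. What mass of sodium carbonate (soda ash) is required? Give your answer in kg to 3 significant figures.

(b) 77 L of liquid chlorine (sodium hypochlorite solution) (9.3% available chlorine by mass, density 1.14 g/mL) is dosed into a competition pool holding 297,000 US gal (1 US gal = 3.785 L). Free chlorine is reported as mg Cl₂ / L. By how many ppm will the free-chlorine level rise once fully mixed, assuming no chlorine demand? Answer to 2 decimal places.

(a) Volume: 2260 m³ = 2,260,000 L.
(a) Alkalinity to add: (97 − 41) = 56 mg/L as CaCO₃ × 2,260,000 L = 126,600 g as CaCO₃.
(a) Equivalents: 126,600 g ÷ 50 g/eq = 2531 eq.
(a) Each mole of Na₂CO₃ supplies 2 eq, so 2531 / 2 = 1266 mol.
(a) Mass: 1266 mol × 106 g/mol = 134,200 g.

(b) Volume: 297,000 US gal × 3.785 L/gal = 1,124,145 L.
(b) Mass of solution: 77 L × 1000 mL/L × 1.14 g/mL = 87,780 g.
(b) Available chlorine delivered: 87,780 g × 0.093 = 8164 g as Cl₂.
(b) Concentration rise: 8164 g / 1,124,145 L = 7.262 mg/L = 7.26 ppm.

(a) 134 kg; (b) 7.26 ppm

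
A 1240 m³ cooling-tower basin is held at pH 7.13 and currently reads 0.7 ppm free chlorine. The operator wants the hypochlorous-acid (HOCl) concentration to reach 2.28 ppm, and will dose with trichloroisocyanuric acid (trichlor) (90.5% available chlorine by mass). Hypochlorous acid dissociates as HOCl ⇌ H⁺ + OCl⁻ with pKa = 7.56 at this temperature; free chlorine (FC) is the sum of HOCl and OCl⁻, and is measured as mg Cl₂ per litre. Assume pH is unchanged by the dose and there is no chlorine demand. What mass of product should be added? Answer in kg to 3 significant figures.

3.33 kg

Volume: 1240 m³ = 1,240,000 L.
[OCl⁻]/[HOCl] = 10^(pH − pKa) = 10^(7.13 − 7.56) = 0.3715; fraction as HOCl = 1/(1 + 0.3715) = 0.7291.
Free chlorine required for 2.28 ppm HOCl: 2.28 / 0.7291 = 3.127 ppm.
FC to add: 3.127 − 0.7 = 2.427 mg/L as Cl₂.
Cl₂ equivalent: 2.427 mg/L × 1,240,000 L = 3010 g.
Product at 90.5% available Cl: 3010 / 0.905 = 3326 g.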